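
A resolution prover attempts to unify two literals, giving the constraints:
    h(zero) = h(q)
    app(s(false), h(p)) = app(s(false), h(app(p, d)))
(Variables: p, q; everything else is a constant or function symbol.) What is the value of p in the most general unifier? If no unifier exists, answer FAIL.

Decompose h/1: zero = q.
Bind q := zero; no other remaining equation mentions q.
Decompose app/2: s(false) = s(false),  h(p) = h(app(p, d)).
Delete trivial equation s(false) = s(false).
Decompose h/1: p = app(p, d).
Occurs check fails: p occurs in app(p, d); the equation p = app(p, d) has no finite solution.

FAIL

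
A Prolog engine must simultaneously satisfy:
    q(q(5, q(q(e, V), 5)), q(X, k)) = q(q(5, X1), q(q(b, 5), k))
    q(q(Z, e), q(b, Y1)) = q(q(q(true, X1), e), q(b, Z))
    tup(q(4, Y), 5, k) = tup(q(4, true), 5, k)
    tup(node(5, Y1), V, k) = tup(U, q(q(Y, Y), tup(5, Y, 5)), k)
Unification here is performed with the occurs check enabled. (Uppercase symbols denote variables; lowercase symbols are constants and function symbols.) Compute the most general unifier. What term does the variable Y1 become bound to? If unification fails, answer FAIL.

Decompose q/2: q(5, q(q(e, V), 5)) = q(5, X1),  q(X, k) = q(q(b, 5), k).
Decompose q/2: 5 = 5,  q(q(e, V), 5) = X1.
Delete trivial equation 5 = 5.
Bind X1 := q(q(e, V), 5); substituting into the one remaining equation that mentions X1 gives: q(q(Z, e), q(b, Y1)) = q(q(q(true, q(q(e, V), 5)), e), q(b, Z)).
Decompose q/2: X = q(b, 5),  k = k.
Bind X := q(b, 5); no other remaining equation mentions X.
Delete trivial equation k = k.
Decompose q/2: q(Z, e) = q(q(true, q(q(e, V), 5)), e),  q(b, Y1) = q(b, Z).
Decompose q/2: Z = q(true, q(q(e, V), 5)),  e = e.
Bind Z := q(true, q(q(e, V), 5)); substituting into the one remaining equation that mentions Z gives: q(b, Y1) = q(b, q(true, q(q(e, V), 5))).
Delete trivial equation e = e.
Decompose q/2: b = b,  Y1 = q(true, q(q(e, V), 5)).
Delete trivial equation b = b.
Bind Y1 := q(true, q(q(e, V), 5)); substituting into the one remaining equation that mentions Y1 gives: tup(node(5, q(true, q(q(e, V), 5))), V, k) = tup(U, q(q(Y, Y), tup(5, Y, 5)), k).
Decompose tup/3: q(4, Y) = q(4, true),  5 = 5,  k = k.
Decompose q/2: 4 = 4,  Y = true.
Delete trivial equation 4 = 4.
Bind Y := true; substituting into the one remaining equation that mentions Y gives: tup(node(5, q(true, q(q(e, V), 5))), V, k) = tup(U, q(q(true, true), tup(5, true, 5)), k).
Delete trivial equation 5 = 5.
Delete trivial equation k = k.
Decompose tup/3: node(5, q(true, q(q(e, V), 5))) = U,  V = q(q(true, true), tup(5, true, 5)),  k = k.
Bind U := node(5, q(true, q(q(e, V), 5))); no other remaining equation mentions U.
Bind V := q(q(true, true), tup(5, true, 5)); no other remaining equation mentions V. Substituting into the earlier bindings gives X1 := q(q(e, q(q(true, true), tup(5, true, 5))), 5), Z := q(true, q(q(e, q(q(true, true), tup(5, true, 5))), 5)), Y1 := q(true, q(q(e, q(q(true, true), tup(5, true, 5))), 5)), U := node(5, q(true, q(q(e, q(q(true, true), tup(5, true, 5))), 5))).
Delete trivial equation k = k.
MGU = { X1 -> q(q(e, q(q(true, true), tup(5, true, 5))), 5), X -> q(b, 5), Z -> q(true, q(q(e, q(q(true, true), tup(5, true, 5))), 5)), Y1 -> q(true, q(q(e, q(q(true, true), tup(5, true, 5))), 5)), Y -> true, U -> node(5, q(true, q(q(e, q(q(true, true), tup(5, true, 5))), 5))), V -> q(q(true, true), tup(5, true, 5)) }, so Y1 -> q(true, q(q(e, q(q(true, true), tup(5, true, 5))), 5)).

q(true, q(q(e, q(q(true, true), tup(5, true, 5))), 5))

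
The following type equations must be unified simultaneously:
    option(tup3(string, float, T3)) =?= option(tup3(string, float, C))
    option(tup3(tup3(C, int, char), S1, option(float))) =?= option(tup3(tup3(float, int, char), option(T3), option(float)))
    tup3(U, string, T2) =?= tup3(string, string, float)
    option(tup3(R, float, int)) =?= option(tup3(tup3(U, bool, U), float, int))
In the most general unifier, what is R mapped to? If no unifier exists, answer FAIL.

tup3(string, bool, string)

Decompose option/1: tup3(string, float, T3) =?= tup3(string, float, C).
Decompose tup3/3: string =?= string,  float =?= float,  T3 =?= C.
Delete trivial equation string =?= string.
Delete trivial equation float =?= float.
Bind T3 := C; substituting into the one remaining equation that mentions T3 gives: option(tup3(tup3(C, int, char), S1, option(float))) =?= option(tup3(tup3(float, int, char), option(C), option(float))).
Decompose option/1: tup3(tup3(C, int, char), S1, option(float)) =?= tup3(tup3(float, int, char), option(C), option(float)).
Decompose tup3/3: tup3(C, int, char) =?= tup3(float, int, char),  S1 =?= option(C),  option(float) =?= option(float).
Decompose tup3/3: C =?= float,  int =?= int,  char =?= char.
Bind C := float; substituting into the one remaining equation that mentions C gives: S1 =?= option(float). Substituting into the earlier binding gives T3 := float.
Delete trivial equation int =?= int.
Delete trivial equation char =?= char.
Bind S1 := option(float); no other remaining equation mentions S1.
Delete trivial equation option(float) =?= option(float).
Decompose tup3/3: U =?= string,  string =?= string,  T2 =?= float.
Bind U := string; substituting into the one remaining equation that mentions U gives: option(tup3(R, float, int)) =?= option(tup3(tup3(string, bool, string), float, int)).
Delete trivial equation string =?= string.
Bind T2 := float; no other remaining equation mentions T2.
Decompose option/1: tup3(R, float, int) =?= tup3(tup3(string, bool, string), float, int).
Decompose tup3/3: R =?= tup3(string, bool, string),  float =?= float,  int =?= int.
Bind R := tup3(string, bool, string); no other remaining equation mentions R.
Delete trivial equation float =?= float.
Delete trivial equation int =?= int.
MGU = { T3 := float, C := float, S1 := option(float), U := string, T2 := float, R := tup3(string, bool, string) }, so R := tup3(string, bool, string).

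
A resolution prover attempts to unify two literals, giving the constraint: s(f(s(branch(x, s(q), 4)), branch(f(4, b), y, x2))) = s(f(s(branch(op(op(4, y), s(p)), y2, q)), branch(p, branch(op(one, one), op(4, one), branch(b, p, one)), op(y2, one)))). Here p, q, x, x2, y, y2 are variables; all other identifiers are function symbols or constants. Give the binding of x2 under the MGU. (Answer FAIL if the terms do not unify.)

op(s(4), one)

Decompose s/1: f(s(branch(x, s(q), 4)), branch(f(4, b), y, x2)) = f(s(branch(op(op(4, y), s(p)), y2, q)), branch(p, branch(op(one, one), op(4, one), branch(b, p, one)), op(y2, one))).
Decompose f/2: s(branch(x, s(q), 4)) = s(branch(op(op(4, y), s(p)), y2, q)),  branch(f(4, b), y, x2) = branch(p, branch(op(one, one), op(4, one), branch(b, p, one)), op(y2, one)).
Decompose s/1: branch(x, s(q), 4) = branch(op(op(4, y), s(p)), y2, q).
Decompose branch/3: x = op(op(4, y), s(p)),  s(q) = y2,  4 = q.
Bind x := op(op(4, y), s(p)); no other remaining equation mentions x.
Bind y2 := s(q); substituting into the one remaining equation that mentions y2 gives: branch(f(4, b), y, x2) = branch(p, branch(op(one, one), op(4, one), branch(b, p, one)), op(s(q), one)).
Bind q := 4; substituting into the remaining equation gives: branch(f(4, b), y, x2) = branch(p, branch(op(one, one), op(4, one), branch(b, p, one)), op(s(4), one)). Substituting into the earlier binding gives y2 := s(4).
Decompose branch/3: f(4, b) = p,  y = branch(op(one, one), op(4, one), branch(b, p, one)),  x2 = op(s(4), one).
Bind p := f(4, b); substituting into the one remaining equation that mentions p gives: y = branch(op(one, one), op(4, one), branch(b, f(4, b), one)). Substituting into the earlier binding gives x := op(op(4, y), s(f(4, b))).
Bind y := branch(op(one, one), op(4, one), branch(b, f(4, b), one)); no other remaining equation mentions y. Substituting into the earlier binding gives x := op(op(4, branch(op(one, one), op(4, one), branch(b, f(4, b), one))), s(f(4, b))).
Bind x2 := op(s(4), one).
MGU = { x := op(op(4, branch(op(one, one), op(4, one), branch(b, f(4, b), one))), s(f(4, b))), y2 := s(4), q := 4, p := f(4, b), y := branch(op(one, one), op(4, one), branch(b, f(4, b), one)), x2 := op(s(4), one) }, so x2 := op(s(4), one).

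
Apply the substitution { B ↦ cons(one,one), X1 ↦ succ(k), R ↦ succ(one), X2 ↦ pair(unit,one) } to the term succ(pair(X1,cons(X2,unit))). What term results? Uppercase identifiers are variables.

succ(pair(succ(k),cons(pair(unit,one),unit)))

Replace each occurrence of X1 with succ(k).
Replace each occurrence of X2 with pair(unit,one).
Result: succ(pair(succ(k),cons(pair(unit,one),unit))).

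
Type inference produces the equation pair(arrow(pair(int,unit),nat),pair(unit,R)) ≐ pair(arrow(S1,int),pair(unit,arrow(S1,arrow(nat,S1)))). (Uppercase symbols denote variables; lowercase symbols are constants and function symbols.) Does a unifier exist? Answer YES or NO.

Decompose pair/2: arrow(pair(int,unit),nat) ≐ arrow(S1,int),  pair(unit,R) ≐ pair(unit,arrow(S1,arrow(nat,S1))).
Decompose arrow/2: pair(int,unit) ≐ S1,  nat ≐ int.
Bind S1 := pair(int,unit); substituting into the one remaining equation that mentions S1 gives: pair(unit,R) ≐ pair(unit,arrow(pair(int,unit),arrow(nat,pair(int,unit)))).
Clash: constants nat and int differ; no unifier exists.

NO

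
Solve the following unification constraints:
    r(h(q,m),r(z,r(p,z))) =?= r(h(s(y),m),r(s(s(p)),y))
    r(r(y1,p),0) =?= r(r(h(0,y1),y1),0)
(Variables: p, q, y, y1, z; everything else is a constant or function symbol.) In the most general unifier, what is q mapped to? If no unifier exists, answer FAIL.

Decompose r/2: h(q,m) =?= h(s(y),m),  r(z,r(p,z)) =?= r(s(s(p)),y).
Decompose h/2: q =?= s(y),  m =?= m.
Bind q := s(y); no other remaining equation mentions q.
Delete trivial equation m =?= m.
Decompose r/2: z =?= s(s(p)),  r(p,z) =?= y.
Bind z := s(s(p)); substituting into the one remaining equation that mentions z gives: r(p,s(s(p))) =?= y.
Bind y := r(p,s(s(p))); no other remaining equation mentions y. Substituting into the earlier binding gives q := s(r(p,s(s(p)))).
Decompose r/2: r(y1,p) =?= r(h(0,y1),y1),  0 =?= 0.
Decompose r/2: y1 =?= h(0,y1),  p =?= y1.
Occurs check fails: y1 occurs in h(0,y1); the equation y1 =?= h(0,y1) has no finite solution.

FAIL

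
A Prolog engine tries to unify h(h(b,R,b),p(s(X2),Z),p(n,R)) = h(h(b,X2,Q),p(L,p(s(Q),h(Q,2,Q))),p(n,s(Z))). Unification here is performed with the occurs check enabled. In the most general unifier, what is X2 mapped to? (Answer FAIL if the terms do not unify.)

s(p(s(b),h(b,2,b)))

Decompose h/3: h(b,R,b) = h(b,X2,Q),  p(s(X2),Z) = p(L,p(s(Q),h(Q,2,Q))),  p(n,R) = p(n,s(Z)).
Decompose h/3: b = b,  R = X2,  b = Q.
Delete trivial equation b = b.
Bind R := X2; substituting into the one remaining equation that mentions R gives: p(n,X2) = p(n,s(Z)).
Bind Q := b; substituting into the one remaining equation that mentions Q gives: p(s(X2),Z) = p(L,p(s(b),h(b,2,b))).
Decompose p/2: s(X2) = L,  Z = p(s(b),h(b,2,b)).
Bind L := s(X2); no other remaining equation mentions L.
Bind Z := p(s(b),h(b,2,b)); substituting into the remaining equation gives: p(n,X2) = p(n,s(p(s(b),h(b,2,b)))).
Decompose p/2: n = n,  X2 = s(p(s(b),h(b,2,b))).
Delete trivial equation n = n.
Bind X2 := s(p(s(b),h(b,2,b))). Substituting into the earlier bindings gives R := s(p(s(b),h(b,2,b))), L := s(s(p(s(b),h(b,2,b)))).
MGU = { R -> s(p(s(b),h(b,2,b))), Q -> b, L -> s(s(p(s(b),h(b,2,b)))), Z -> p(s(b),h(b,2,b)), X2 -> s(p(s(b),h(b,2,b))) }, so X2 -> s(p(s(b),h(b,2,b))).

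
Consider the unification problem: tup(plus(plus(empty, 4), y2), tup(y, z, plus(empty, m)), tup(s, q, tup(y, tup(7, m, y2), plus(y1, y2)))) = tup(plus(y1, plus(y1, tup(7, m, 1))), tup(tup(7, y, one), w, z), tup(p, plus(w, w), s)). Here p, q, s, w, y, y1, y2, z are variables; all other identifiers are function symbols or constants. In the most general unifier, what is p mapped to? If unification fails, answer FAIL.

Decompose tup/3: plus(plus(empty, 4), y2) = plus(y1, plus(y1, tup(7, m, 1))),  tup(y, z, plus(empty, m)) = tup(tup(7, y, one), w, z),  tup(s, q, tup(y, tup(7, m, y2), plus(y1, y2))) = tup(p, plus(w, w), s).
Decompose plus/2: plus(empty, 4) = y1,  y2 = plus(y1, tup(7, m, 1)).
Bind y1 := plus(empty, 4); substituting into the 2 remaining equations that mention y1 gives: y2 = plus(plus(empty, 4), tup(7, m, 1)),  tup(s, q, tup(y, tup(7, m, y2), plus(plus(empty, 4), y2))) = tup(p, plus(w, w), s).
Bind y2 := plus(plus(empty, 4), tup(7, m, 1)); substituting into the one remaining equation that mentions y2 gives: tup(s, q, tup(y, tup(7, m, plus(plus(empty, 4), tup(7, m, 1))), plus(plus(empty, 4), plus(plus(empty, 4), tup(7, m, 1))))) = tup(p, plus(w, w), s).
Decompose tup/3: y = tup(7, y, one),  z = w,  plus(empty, m) = z.
Occurs check fails: y occurs in tup(7, y, one); the equation y = tup(7, y, one) has no finite solution.

FAIL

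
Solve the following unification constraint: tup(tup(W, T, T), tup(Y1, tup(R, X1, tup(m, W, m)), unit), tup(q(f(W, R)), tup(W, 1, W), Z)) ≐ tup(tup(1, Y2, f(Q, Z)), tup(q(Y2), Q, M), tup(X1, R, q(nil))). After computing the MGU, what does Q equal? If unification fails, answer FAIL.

tup(tup(1, 1, 1), q(f(1, tup(1, 1, 1))), tup(m, 1, m))

Decompose tup/3: tup(W, T, T) ≐ tup(1, Y2, f(Q, Z)),  tup(Y1, tup(R, X1, tup(m, W, m)), unit) ≐ tup(q(Y2), Q, M),  tup(q(f(W, R)), tup(W, 1, W), Z) ≐ tup(X1, R, q(nil)).
Decompose tup/3: W ≐ 1,  T ≐ Y2,  T ≐ f(Q, Z).
Bind W := 1; substituting into the 2 remaining equations that mention W gives: tup(Y1, tup(R, X1, tup(m, 1, m)), unit) ≐ tup(q(Y2), Q, M),  tup(q(f(1, R)), tup(1, 1, 1), Z) ≐ tup(X1, R, q(nil)).
Bind T := Y2; substituting into the one remaining equation that mentions T gives: Y2 ≐ f(Q, Z).
Bind Y2 := f(Q, Z); substituting into the one remaining equation that mentions Y2 gives: tup(Y1, tup(R, X1, tup(m, 1, m)), unit) ≐ tup(q(f(Q, Z)), Q, M). Substituting into the earlier binding gives T := f(Q, Z).
Decompose tup/3: Y1 ≐ q(f(Q, Z)),  tup(R, X1, tup(m, 1, m)) ≐ Q,  unit ≐ M.
Bind Y1 := q(f(Q, Z)); no other remaining equation mentions Y1.
Bind Q := tup(R, X1, tup(m, 1, m)); no other remaining equation mentions Q. Substituting into the earlier bindings gives T := f(tup(R, X1, tup(m, 1, m)), Z), Y2 := f(tup(R, X1, tup(m, 1, m)), Z), Y1 := q(f(tup(R, X1, tup(m, 1, m)), Z)).
Bind M := unit; no other remaining equation mentions M.
Decompose tup/3: q(f(1, R)) ≐ X1,  tup(1, 1, 1) ≐ R,  Z ≐ q(nil).
Bind X1 := q(f(1, R)); no other remaining equation mentions X1. Substituting into the earlier bindings gives T := f(tup(R, q(f(1, R)), tup(m, 1, m)), Z), Y2 := f(tup(R, q(f(1, R)), tup(m, 1, m)), Z), Y1 := q(f(tup(R, q(f(1, R)), tup(m, 1, m)), Z)), Q := tup(R, q(f(1, R)), tup(m, 1, m)).
Bind R := tup(1, 1, 1); no other remaining equation mentions R. Substituting into the earlier bindings gives T := f(tup(tup(1, 1, 1), q(f(1, tup(1, 1, 1))), tup(m, 1, m)), Z), Y2 := f(tup(tup(1, 1, 1), q(f(1, tup(1, 1, 1))), tup(m, 1, m)), Z), Y1 := q(f(tup(tup(1, 1, 1), q(f(1, tup(1, 1, 1))), tup(m, 1, m)), Z)), Q := tup(tup(1, 1, 1), q(f(1, tup(1, 1, 1))), tup(m, 1, m)), X1 := q(f(1, tup(1, 1, 1))).
Bind Z := q(nil). Substituting into the earlier bindings gives T := f(tup(tup(1, 1, 1), q(f(1, tup(1, 1, 1))), tup(m, 1, m)), q(nil)), Y2 := f(tup(tup(1, 1, 1), q(f(1, tup(1, 1, 1))), tup(m, 1, m)), q(nil)), Y1 := q(f(tup(tup(1, 1, 1), q(f(1, tup(1, 1, 1))), tup(m, 1, m)), q(nil))).
MGU = { W -> 1, T -> f(tup(tup(1, 1, 1), q(f(1, tup(1, 1, 1))), tup(m, 1, m)), q(nil)), Y2 -> f(tup(tup(1, 1, 1), q(f(1, tup(1, 1, 1))), tup(m, 1, m)), q(nil)), Y1 -> q(f(tup(tup(1, 1, 1), q(f(1, tup(1, 1, 1))), tup(m, 1, m)), q(nil))), Q -> tup(tup(1, 1, 1), q(f(1, tup(1, 1, 1))), tup(m, 1, m)), M -> unit, X1 -> q(f(1, tup(1, 1, 1))), R -> tup(1, 1, 1), Z -> q(nil) }, so Q -> tup(tup(1, 1, 1), q(f(1, tup(1, 1, 1))), tup(m, 1, m)).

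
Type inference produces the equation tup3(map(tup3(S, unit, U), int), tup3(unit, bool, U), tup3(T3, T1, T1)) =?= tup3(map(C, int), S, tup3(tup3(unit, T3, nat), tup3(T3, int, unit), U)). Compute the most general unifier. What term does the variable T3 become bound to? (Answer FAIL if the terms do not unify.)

FAIL

Decompose tup3/3: map(tup3(S, unit, U), int) =?= map(C, int),  tup3(unit, bool, U) =?= S,  tup3(T3, T1, T1) =?= tup3(tup3(unit, T3, nat), tup3(T3, int, unit), U).
Decompose map/2: tup3(S, unit, U) =?= C,  int =?= int.
Bind C := tup3(S, unit, U); no other remaining equation mentions C.
Delete trivial equation int =?= int.
Bind S := tup3(unit, bool, U); no other remaining equation mentions S. Substituting into the earlier binding gives C := tup3(tup3(unit, bool, U), unit, U).
Decompose tup3/3: T3 =?= tup3(unit, T3, nat),  T1 =?= tup3(T3, int, unit),  T1 =?= U.
Occurs check fails: T3 occurs in tup3(unit, T3, nat); the equation T3 =?= tup3(unit, T3, nat) has no finite solution.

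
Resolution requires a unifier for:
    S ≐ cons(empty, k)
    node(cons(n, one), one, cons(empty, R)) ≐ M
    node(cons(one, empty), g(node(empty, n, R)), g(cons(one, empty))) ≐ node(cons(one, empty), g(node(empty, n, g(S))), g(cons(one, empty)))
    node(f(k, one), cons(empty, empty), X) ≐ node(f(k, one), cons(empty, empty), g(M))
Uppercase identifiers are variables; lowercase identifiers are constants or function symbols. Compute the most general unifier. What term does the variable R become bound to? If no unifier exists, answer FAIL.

Bind S := cons(empty, k); substituting into the one remaining equation that mentions S gives: node(cons(one, empty), g(node(empty, n, R)), g(cons(one, empty))) ≐ node(cons(one, empty), g(node(empty, n, g(cons(empty, k)))), g(cons(one, empty))).
Bind M := node(cons(n, one), one, cons(empty, R)); substituting into the one remaining equation that mentions M gives: node(f(k, one), cons(empty, empty), X) ≐ node(f(k, one), cons(empty, empty), g(node(cons(n, one), one, cons(empty, R)))).
Decompose node/3: cons(one, empty) ≐ cons(one, empty),  g(node(empty, n, R)) ≐ g(node(empty, n, g(cons(empty, k)))),  g(cons(one, empty)) ≐ g(cons(one, empty)).
Delete trivial equation cons(one, empty) ≐ cons(one, empty).
Decompose g/1: node(empty, n, R) ≐ node(empty, n, g(cons(empty, k))).
Decompose node/3: empty ≐ empty,  n ≐ n,  R ≐ g(cons(empty, k)).
Delete trivial equation empty ≐ empty.
Delete trivial equation n ≐ n.
Bind R := g(cons(empty, k)); substituting into the one remaining equation that mentions R gives: node(f(k, one), cons(empty, empty), X) ≐ node(f(k, one), cons(empty, empty), g(node(cons(n, one), one, cons(empty, g(cons(empty, k)))))). Substituting into the earlier binding gives M := node(cons(n, one), one, cons(empty, g(cons(empty, k)))).
Delete trivial equation g(cons(one, empty)) ≐ g(cons(one, empty)).
Decompose node/3: f(k, one) ≐ f(k, one),  cons(empty, empty) ≐ cons(empty, empty),  X ≐ g(node(cons(n, one), one, cons(empty, g(cons(empty, k))))).
Delete trivial equation f(k, one) ≐ f(k, one).
Delete trivial equation cons(empty, empty) ≐ cons(empty, empty).
Bind X := g(node(cons(n, one), one, cons(empty, g(cons(empty, k))))).
MGU = { S := cons(empty, k), M := node(cons(n, one), one, cons(empty, g(cons(empty, k)))), R := g(cons(empty, k)), X := g(node(cons(n, one), one, cons(empty, g(cons(empty, k))))) }, so R := g(cons(empty, k)).

g(cons(empty, k))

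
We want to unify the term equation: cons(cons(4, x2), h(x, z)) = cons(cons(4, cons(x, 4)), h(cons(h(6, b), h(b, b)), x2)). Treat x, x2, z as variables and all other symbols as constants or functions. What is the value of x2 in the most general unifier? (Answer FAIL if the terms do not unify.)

cons(cons(h(6, b), h(b, b)), 4)

Decompose cons/2: cons(4, x2) = cons(4, cons(x, 4)),  h(x, z) = h(cons(h(6, b), h(b, b)), x2).
Decompose cons/2: 4 = 4,  x2 = cons(x, 4).
Delete trivial equation 4 = 4.
Bind x2 := cons(x, 4); substituting into the remaining equation gives: h(x, z) = h(cons(h(6, b), h(b, b)), cons(x, 4)).
Decompose h/2: x = cons(h(6, b), h(b, b)),  z = cons(x, 4).
Bind x := cons(h(6, b), h(b, b)); substituting into the remaining equation gives: z = cons(cons(h(6, b), h(b, b)), 4). Substituting into the earlier binding gives x2 := cons(cons(h(6, b), h(b, b)), 4).
Bind z := cons(cons(h(6, b), h(b, b)), 4).
MGU = { x2 ↦ cons(cons(h(6, b), h(b, b)), 4), x ↦ cons(h(6, b), h(b, b)), z ↦ cons(cons(h(6, b), h(b, b)), 4) }, so x2 ↦ cons(cons(h(6, b), h(b, b)), 4).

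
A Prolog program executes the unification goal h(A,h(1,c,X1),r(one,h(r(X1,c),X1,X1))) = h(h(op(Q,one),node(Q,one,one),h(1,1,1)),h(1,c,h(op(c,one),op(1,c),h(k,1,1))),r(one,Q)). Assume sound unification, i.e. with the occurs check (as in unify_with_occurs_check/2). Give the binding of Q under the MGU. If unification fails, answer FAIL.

Decompose h/3: A = h(op(Q,one),node(Q,one,one),h(1,1,1)),  h(1,c,X1) = h(1,c,h(op(c,one),op(1,c),h(k,1,1))),  r(one,h(r(X1,c),X1,X1)) = r(one,Q).
Bind A := h(op(Q,one),node(Q,one,one),h(1,1,1)); no other remaining equation mentions A.
Decompose h/3: 1 = 1,  c = c,  X1 = h(op(c,one),op(1,c),h(k,1,1)).
Delete trivial equation 1 = 1.
Delete trivial equation c = c.
Bind X1 := h(op(c,one),op(1,c),h(k,1,1)); substituting into the remaining equation gives: r(one,h(r(h(op(c,one),op(1,c),h(k,1,1)),c),h(op(c,one),op(1,c),h(k,1,1)),h(op(c,one),op(1,c),h(k,1,1)))) = r(one,Q).
Decompose r/2: one = one,  h(r(h(op(c,one),op(1,c),h(k,1,1)),c),h(op(c,one),op(1,c),h(k,1,1)),h(op(c,one),op(1,c),h(k,1,1))) = Q.
Delete trivial equation one = one.
Bind Q := h(r(h(op(c,one),op(1,c),h(k,1,1)),c),h(op(c,one),op(1,c),h(k,1,1)),h(op(c,one),op(1,c),h(k,1,1))). Substituting into the earlier binding gives A := h(op(h(r(h(op(c,one),op(1,c),h(k,1,1)),c),h(op(c,one),op(1,c),h(k,1,1)),h(op(c,one),op(1,c),h(k,1,1))),one),node(h(r(h(op(c,one),op(1,c),h(k,1,1)),c),h(op(c,one),op(1,c),h(k,1,1)),h(op(c,one),op(1,c),h(k,1,1))),one,one),h(1,1,1)).
MGU = { A = h(op(h(r(h(op(c,one),op(1,c),h(k,1,1)),c),h(op(c,one),op(1,c),h(k,1,1)),h(op(c,one),op(1,c),h(k,1,1))),one),node(h(r(h(op(c,one),op(1,c),h(k,1,1)),c),h(op(c,one),op(1,c),h(k,1,1)),h(op(c,one),op(1,c),h(k,1,1))),one,one),h(1,1,1)), X1 = h(op(c,one),op(1,c),h(k,1,1)), Q = h(r(h(op(c,one),op(1,c),h(k,1,1)),c),h(op(c,one),op(1,c),h(k,1,1)),h(op(c,one),op(1,c),h(k,1,1))) }, so Q = h(r(h(op(c,one),op(1,c),h(k,1,1)),c),h(op(c,one),op(1,c),h(k,1,1)),h(op(c,one),op(1,c),h(k,1,1))).

h(r(h(op(c,one),op(1,c),h(k,1,1)),c),h(op(c,one),op(1,c),h(k,1,1)),h(op(c,one),op(1,c),h(k,1,1)))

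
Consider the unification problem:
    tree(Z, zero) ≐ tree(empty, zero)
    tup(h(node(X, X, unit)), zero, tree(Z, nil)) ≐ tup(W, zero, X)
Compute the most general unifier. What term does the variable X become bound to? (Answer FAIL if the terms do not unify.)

Decompose tree/2: Z ≐ empty,  zero ≐ zero.
Bind Z := empty; substituting into the one remaining equation that mentions Z gives: tup(h(node(X, X, unit)), zero, tree(empty, nil)) ≐ tup(W, zero, X).
Delete trivial equation zero ≐ zero.
Decompose tup/3: h(node(X, X, unit)) ≐ W,  zero ≐ zero,  tree(empty, nil) ≐ X.
Bind W := h(node(X, X, unit)); no other remaining equation mentions W.
Delete trivial equation zero ≐ zero.
Bind X := tree(empty, nil). Substituting into the earlier binding gives W := h(node(tree(empty, nil), tree(empty, nil), unit)).
MGU = { Z ↦ empty, W ↦ h(node(tree(empty, nil), tree(empty, nil), unit)), X ↦ tree(empty, nil) }, so X ↦ tree(empty, nil).

tree(empty, nil)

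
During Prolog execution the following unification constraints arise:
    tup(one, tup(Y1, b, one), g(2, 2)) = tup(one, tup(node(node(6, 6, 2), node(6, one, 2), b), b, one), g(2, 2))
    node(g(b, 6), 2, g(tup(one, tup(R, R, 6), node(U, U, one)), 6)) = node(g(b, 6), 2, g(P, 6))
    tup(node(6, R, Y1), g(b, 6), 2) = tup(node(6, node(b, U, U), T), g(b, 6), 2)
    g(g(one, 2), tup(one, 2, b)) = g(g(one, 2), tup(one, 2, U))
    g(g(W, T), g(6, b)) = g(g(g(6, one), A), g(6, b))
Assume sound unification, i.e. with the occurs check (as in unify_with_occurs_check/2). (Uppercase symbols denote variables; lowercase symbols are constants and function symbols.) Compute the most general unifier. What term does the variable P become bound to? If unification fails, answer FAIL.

Decompose tup/3: one = one,  tup(Y1, b, one) = tup(node(node(6, 6, 2), node(6, one, 2), b), b, one),  g(2, 2) = g(2, 2).
Delete trivial equation one = one.
Decompose tup/3: Y1 = node(node(6, 6, 2), node(6, one, 2), b),  b = b,  one = one.
Bind Y1 := node(node(6, 6, 2), node(6, one, 2), b); substituting into the one remaining equation that mentions Y1 gives: tup(node(6, R, node(node(6, 6, 2), node(6, one, 2), b)), g(b, 6), 2) = tup(node(6, node(b, U, U), T), g(b, 6), 2).
Delete trivial equation b = b.
Delete trivial equation one = one.
Delete trivial equation g(2, 2) = g(2, 2).
Decompose node/3: g(b, 6) = g(b, 6),  2 = 2,  g(tup(one, tup(R, R, 6), node(U, U, one)), 6) = g(P, 6).
Delete trivial equation g(b, 6) = g(b, 6).
Delete trivial equation 2 = 2.
Decompose g/2: tup(one, tup(R, R, 6), node(U, U, one)) = P,  6 = 6.
Bind P := tup(one, tup(R, R, 6), node(U, U, one)); no other remaining equation mentions P.
Delete trivial equation 6 = 6.
Decompose tup/3: node(6, R, node(node(6, 6, 2), node(6, one, 2), b)) = node(6, node(b, U, U), T),  g(b, 6) = g(b, 6),  2 = 2.
Decompose node/3: 6 = 6,  R = node(b, U, U),  node(node(6, 6, 2), node(6, one, 2), b) = T.
Delete trivial equation 6 = 6.
Bind R := node(b, U, U); no other remaining equation mentions R. Substituting into the earlier binding gives P := tup(one, tup(node(b, U, U), node(b, U, U), 6), node(U, U, one)).
Bind T := node(node(6, 6, 2), node(6, one, 2), b); substituting into the one remaining equation that mentions T gives: g(g(W, node(node(6, 6, 2), node(6, one, 2), b)), g(6, b)) = g(g(g(6, one), A), g(6, b)).
Delete trivial equation g(b, 6) = g(b, 6).
Delete trivial equation 2 = 2.
Decompose g/2: g(one, 2) = g(one, 2),  tup(one, 2, b) = tup(one, 2, U).
Delete trivial equation g(one, 2) = g(one, 2).
Decompose tup/3: one = one,  2 = 2,  b = U.
Delete trivial equation one = one.
Delete trivial equation 2 = 2.
Bind U := b; no other remaining equation mentions U. Substituting into the earlier bindings gives P := tup(one, tup(node(b, b, b), node(b, b, b), 6), node(b, b, one)), R := node(b, b, b).
Decompose g/2: g(W, node(node(6, 6, 2), node(6, one, 2), b)) = g(g(6, one), A),  g(6, b) = g(6, b).
Decompose g/2: W = g(6, one),  node(node(6, 6, 2), node(6, one, 2), b) = A.
Bind W := g(6, one); no other remaining equation mentions W.
Bind A := node(node(6, 6, 2), node(6, one, 2), b); no other remaining equation mentions A.
Delete trivial equation g(6, b) = g(6, b).
MGU = { Y1 = node(node(6, 6, 2), node(6, one, 2), b), P = tup(one, tup(node(b, b, b), node(b, b, b), 6), node(b, b, one)), R = node(b, b, b), T = node(node(6, 6, 2), node(6, one, 2), b), U = b, W = g(6, one), A = node(node(6, 6, 2), node(6, one, 2), b) }, so P = tup(one, tup(node(b, b, b), node(b, b, b), 6), node(b, b, one)).

tup(one, tup(node(b, b, b), node(b, b, b), 6), node(b, b, one))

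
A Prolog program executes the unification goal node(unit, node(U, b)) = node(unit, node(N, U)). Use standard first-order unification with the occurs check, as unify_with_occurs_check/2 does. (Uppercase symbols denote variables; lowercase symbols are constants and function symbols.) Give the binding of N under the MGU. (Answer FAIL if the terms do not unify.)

b

Decompose node/2: unit = unit,  node(U, b) = node(N, U).
Delete trivial equation unit = unit.
Decompose node/2: U = N,  b = U.
Bind U := N; substituting into the remaining equation gives: b = N.
Bind N := b. Substituting into the earlier binding gives U := b.
MGU = { U = b, N = b }, so N = b.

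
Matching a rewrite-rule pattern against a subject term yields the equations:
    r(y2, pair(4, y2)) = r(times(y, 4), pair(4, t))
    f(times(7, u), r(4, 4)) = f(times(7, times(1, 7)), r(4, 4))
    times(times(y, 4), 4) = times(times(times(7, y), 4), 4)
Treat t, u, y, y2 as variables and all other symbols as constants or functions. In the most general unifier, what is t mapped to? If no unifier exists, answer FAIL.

FAIL

Decompose r/2: y2 = times(y, 4),  pair(4, y2) = pair(4, t).
Bind y2 := times(y, 4); substituting into the one remaining equation that mentions y2 gives: pair(4, times(y, 4)) = pair(4, t).
Decompose pair/2: 4 = 4,  times(y, 4) = t.
Delete trivial equation 4 = 4.
Bind t := times(y, 4); no other remaining equation mentions t.
Decompose f/2: times(7, u) = times(7, times(1, 7)),  r(4, 4) = r(4, 4).
Decompose times/2: 7 = 7,  u = times(1, 7).
Delete trivial equation 7 = 7.
Bind u := times(1, 7); no other remaining equation mentions u.
Delete trivial equation r(4, 4) = r(4, 4).
Decompose times/2: times(y, 4) = times(times(7, y), 4),  4 = 4.
Decompose times/2: y = times(7, y),  4 = 4.
Occurs check fails: y occurs in times(7, y); the equation y = times(7, y) has no finite solution.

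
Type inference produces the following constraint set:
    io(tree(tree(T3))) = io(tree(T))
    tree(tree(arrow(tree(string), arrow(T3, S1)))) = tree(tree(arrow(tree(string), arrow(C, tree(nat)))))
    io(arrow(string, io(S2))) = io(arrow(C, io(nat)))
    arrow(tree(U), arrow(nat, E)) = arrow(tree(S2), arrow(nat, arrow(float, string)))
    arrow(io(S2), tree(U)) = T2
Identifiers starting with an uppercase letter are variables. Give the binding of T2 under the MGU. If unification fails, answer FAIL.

arrow(io(nat), tree(nat))

Decompose io/1: tree(tree(T3)) = tree(T).
Decompose tree/1: tree(T3) = T.
Bind T := tree(T3); no other remaining equation mentions T.
Decompose tree/1: tree(arrow(tree(string), arrow(T3, S1))) = tree(arrow(tree(string), arrow(C, tree(nat)))).
Decompose tree/1: arrow(tree(string), arrow(T3, S1)) = arrow(tree(string), arrow(C, tree(nat))).
Decompose arrow/2: tree(string) = tree(string),  arrow(T3, S1) = arrow(C, tree(nat)).
Delete trivial equation tree(string) = tree(string).
Decompose arrow/2: T3 = C,  S1 = tree(nat).
Bind T3 := C; no other remaining equation mentions T3. Substituting into the earlier binding gives T := tree(C).
Bind S1 := tree(nat); no other remaining equation mentions S1.
Decompose io/1: arrow(string, io(S2)) = arrow(C, io(nat)).
Decompose arrow/2: string = C,  io(S2) = io(nat).
Bind C := string; no other remaining equation mentions C. Substituting into the earlier bindings gives T := tree(string), T3 := string.
Decompose io/1: S2 = nat.
Bind S2 := nat; substituting into the remaining equations gives: arrow(tree(U), arrow(nat, E)) = arrow(tree(nat), arrow(nat, arrow(float, string))),  arrow(io(nat), tree(U)) = T2.
Decompose arrow/2: tree(U) = tree(nat),  arrow(nat, E) = arrow(nat, arrow(float, string)).
Decompose tree/1: U = nat.
Bind U := nat; substituting into the one remaining equation that mentions U gives: arrow(io(nat), tree(nat)) = T2.
Decompose arrow/2: nat = nat,  E = arrow(float, string).
Delete trivial equation nat = nat.
Bind E := arrow(float, string); no other remaining equation mentions E.
Bind T2 := arrow(io(nat), tree(nat)).
MGU = { T := tree(string), T3 := string, S1 := tree(nat), C := string, S2 := nat, U := nat, E := arrow(float, string), T2 := arrow(io(nat), tree(nat)) }, so T2 := arrow(io(nat), tree(nat)).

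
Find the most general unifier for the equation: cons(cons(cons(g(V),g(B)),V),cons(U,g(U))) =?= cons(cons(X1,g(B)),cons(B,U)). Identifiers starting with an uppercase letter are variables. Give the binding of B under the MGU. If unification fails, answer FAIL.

FAIL

Decompose cons/2: cons(cons(g(V),g(B)),V) =?= cons(X1,g(B)),  cons(U,g(U)) =?= cons(B,U).
Decompose cons/2: cons(g(V),g(B)) =?= X1,  V =?= g(B).
Bind X1 := cons(g(V),g(B)); no other remaining equation mentions X1.
Bind V := g(B); no other remaining equation mentions V. Substituting into the earlier binding gives X1 := cons(g(g(B)),g(B)).
Decompose cons/2: U =?= B,  g(U) =?= U.
Bind U := B; substituting into the remaining equation gives: g(B) =?= B.
Occurs check fails: B occurs in g(B); the equation B =?= g(B) has no finite solution.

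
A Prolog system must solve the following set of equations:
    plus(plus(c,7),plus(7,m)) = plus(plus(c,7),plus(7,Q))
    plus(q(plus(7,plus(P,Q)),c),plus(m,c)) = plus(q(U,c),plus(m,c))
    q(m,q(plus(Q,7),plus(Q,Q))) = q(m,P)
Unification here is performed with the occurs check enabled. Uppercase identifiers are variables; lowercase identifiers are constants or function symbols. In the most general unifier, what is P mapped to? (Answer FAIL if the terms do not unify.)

Decompose plus/2: plus(c,7) = plus(c,7),  plus(7,m) = plus(7,Q).
Delete trivial equation plus(c,7) = plus(c,7).
Decompose plus/2: 7 = 7,  m = Q.
Delete trivial equation 7 = 7.
Bind Q := m; substituting into the remaining equations gives: plus(q(plus(7,plus(P,m)),c),plus(m,c)) = plus(q(U,c),plus(m,c)),  q(m,q(plus(m,7),plus(m,m))) = q(m,P).
Decompose plus/2: q(plus(7,plus(P,m)),c) = q(U,c),  plus(m,c) = plus(m,c).
Decompose q/2: plus(7,plus(P,m)) = U,  c = c.
Bind U := plus(7,plus(P,m)); no other remaining equation mentions U.
Delete trivial equation c = c.
Delete trivial equation plus(m,c) = plus(m,c).
Decompose q/2: m = m,  q(plus(m,7),plus(m,m)) = P.
Delete trivial equation m = m.
Bind P := q(plus(m,7),plus(m,m)). Substituting into the earlier binding gives U := plus(7,plus(q(plus(m,7),plus(m,m)),m)).
MGU = { Q = m, U = plus(7,plus(q(plus(m,7),plus(m,m)),m)), P = q(plus(m,7),plus(m,m)) }, so P = q(plus(m,7),plus(m,m)).

q(plus(m,7),plus(m,m))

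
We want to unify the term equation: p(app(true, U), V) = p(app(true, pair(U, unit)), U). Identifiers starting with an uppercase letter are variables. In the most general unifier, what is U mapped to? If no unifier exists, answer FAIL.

Decompose p/2: app(true, U) = app(true, pair(U, unit)),  V = U.
Decompose app/2: true = true,  U = pair(U, unit).
Delete trivial equation true = true.
Occurs check fails: U occurs in pair(U, unit); the equation U = pair(U, unit) has no finite solution.

FAIL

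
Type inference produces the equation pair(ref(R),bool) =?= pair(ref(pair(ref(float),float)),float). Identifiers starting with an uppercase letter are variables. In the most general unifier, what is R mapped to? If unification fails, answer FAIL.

Decompose pair/2: ref(R) =?= ref(pair(ref(float),float)),  bool =?= float.
Decompose ref/1: R =?= pair(ref(float),float).
Bind R := pair(ref(float),float); no other remaining equation mentions R.
Clash: constants bool and float differ; no unifier exists.

FAIL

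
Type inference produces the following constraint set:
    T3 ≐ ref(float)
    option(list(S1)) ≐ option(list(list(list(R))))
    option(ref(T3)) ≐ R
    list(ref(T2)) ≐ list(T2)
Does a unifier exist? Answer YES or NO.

NO

Bind T3 := ref(float); substituting into the one remaining equation that mentions T3 gives: option(ref(ref(float))) ≐ R.
Decompose option/1: list(S1) ≐ list(list(list(R))).
Decompose list/1: S1 ≐ list(list(R)).
Bind S1 := list(list(R)); no other remaining equation mentions S1.
Bind R := option(ref(ref(float))); no other remaining equation mentions R. Substituting into the earlier binding gives S1 := list(list(option(ref(ref(float))))).
Decompose list/1: ref(T2) ≐ T2.
Occurs check fails: T2 occurs in ref(T2); the equation T2 ≐ ref(T2) has no finite solution.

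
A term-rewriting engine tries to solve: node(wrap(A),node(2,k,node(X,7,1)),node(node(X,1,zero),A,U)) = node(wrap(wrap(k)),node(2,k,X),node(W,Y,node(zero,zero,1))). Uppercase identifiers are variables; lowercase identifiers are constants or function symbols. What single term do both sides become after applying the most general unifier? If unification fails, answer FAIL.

Decompose node/3: wrap(A) = wrap(wrap(k)),  node(2,k,node(X,7,1)) = node(2,k,X),  node(node(X,1,zero),A,U) = node(W,Y,node(zero,zero,1)).
Decompose wrap/1: A = wrap(k).
Bind A := wrap(k); substituting into the one remaining equation that mentions A gives: node(node(X,1,zero),wrap(k),U) = node(W,Y,node(zero,zero,1)).
Decompose node/3: 2 = 2,  k = k,  node(X,7,1) = X.
Delete trivial equation 2 = 2.
Delete trivial equation k = k.
Occurs check fails: X occurs in node(X,7,1); the equation X = node(X,7,1) has no finite solution.

FAIL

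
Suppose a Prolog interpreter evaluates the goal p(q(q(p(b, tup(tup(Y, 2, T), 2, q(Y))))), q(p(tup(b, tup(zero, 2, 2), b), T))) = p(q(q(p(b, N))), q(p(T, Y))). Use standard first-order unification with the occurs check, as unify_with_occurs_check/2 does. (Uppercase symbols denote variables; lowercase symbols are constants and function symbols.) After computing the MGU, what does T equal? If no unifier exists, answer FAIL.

tup(b, tup(zero, 2, 2), b)

Decompose p/2: q(q(p(b, tup(tup(Y, 2, T), 2, q(Y))))) = q(q(p(b, N))),  q(p(tup(b, tup(zero, 2, 2), b), T)) = q(p(T, Y)).
Decompose q/1: q(p(b, tup(tup(Y, 2, T), 2, q(Y)))) = q(p(b, N)).
Decompose q/1: p(b, tup(tup(Y, 2, T), 2, q(Y))) = p(b, N).
Decompose p/2: b = b,  tup(tup(Y, 2, T), 2, q(Y)) = N.
Delete trivial equation b = b.
Bind N := tup(tup(Y, 2, T), 2, q(Y)); no other remaining equation mentions N.
Decompose q/1: p(tup(b, tup(zero, 2, 2), b), T) = p(T, Y).
Decompose p/2: tup(b, tup(zero, 2, 2), b) = T,  T = Y.
Bind T := tup(b, tup(zero, 2, 2), b); substituting into the remaining equation gives: tup(b, tup(zero, 2, 2), b) = Y. Substituting into the earlier binding gives N := tup(tup(Y, 2, tup(b, tup(zero, 2, 2), b)), 2, q(Y)).
Bind Y := tup(b, tup(zero, 2, 2), b). Substituting into the earlier binding gives N := tup(tup(tup(b, tup(zero, 2, 2), b), 2, tup(b, tup(zero, 2, 2), b)), 2, q(tup(b, tup(zero, 2, 2), b))).
MGU = { N -> tup(tup(tup(b, tup(zero, 2, 2), b), 2, tup(b, tup(zero, 2, 2), b)), 2, q(tup(b, tup(zero, 2, 2), b))), T -> tup(b, tup(zero, 2, 2), b), Y -> tup(b, tup(zero, 2, 2), b) }, so T -> tup(b, tup(zero, 2, 2), b).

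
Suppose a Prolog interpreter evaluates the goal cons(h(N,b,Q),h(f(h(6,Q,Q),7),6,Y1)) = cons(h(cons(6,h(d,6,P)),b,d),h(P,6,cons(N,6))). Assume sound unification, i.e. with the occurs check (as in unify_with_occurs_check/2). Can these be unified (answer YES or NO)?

Decompose cons/2: h(N,b,Q) = h(cons(6,h(d,6,P)),b,d),  h(f(h(6,Q,Q),7),6,Y1) = h(P,6,cons(N,6)).
Decompose h/3: N = cons(6,h(d,6,P)),  b = b,  Q = d.
Bind N := cons(6,h(d,6,P)); substituting into the one remaining equation that mentions N gives: h(f(h(6,Q,Q),7),6,Y1) = h(P,6,cons(cons(6,h(d,6,P)),6)).
Delete trivial equation b = b.
Bind Q := d; substituting into the remaining equation gives: h(f(h(6,d,d),7),6,Y1) = h(P,6,cons(cons(6,h(d,6,P)),6)).
Decompose h/3: f(h(6,d,d),7) = P,  6 = 6,  Y1 = cons(cons(6,h(d,6,P)),6).
Bind P := f(h(6,d,d),7); substituting into the one remaining equation that mentions P gives: Y1 = cons(cons(6,h(d,6,f(h(6,d,d),7))),6). Substituting into the earlier binding gives N := cons(6,h(d,6,f(h(6,d,d),7))).
Delete trivial equation 6 = 6.
Bind Y1 := cons(cons(6,h(d,6,f(h(6,d,d),7))),6).
No equations remain and no clash or occurs-check failure arose, so a unifier exists.

YES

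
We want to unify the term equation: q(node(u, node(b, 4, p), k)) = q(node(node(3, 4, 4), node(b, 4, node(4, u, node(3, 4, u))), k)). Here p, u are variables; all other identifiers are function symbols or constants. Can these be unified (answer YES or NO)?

YES

Decompose q/1: node(u, node(b, 4, p), k) = node(node(3, 4, 4), node(b, 4, node(4, u, node(3, 4, u))), k).
Decompose node/3: u = node(3, 4, 4),  node(b, 4, p) = node(b, 4, node(4, u, node(3, 4, u))),  k = k.
Bind u := node(3, 4, 4); substituting into the one remaining equation that mentions u gives: node(b, 4, p) = node(b, 4, node(4, node(3, 4, 4), node(3, 4, node(3, 4, 4)))).
Decompose node/3: b = b,  4 = 4,  p = node(4, node(3, 4, 4), node(3, 4, node(3, 4, 4))).
Delete trivial equation b = b.
Delete trivial equation 4 = 4.
Bind p := node(4, node(3, 4, 4), node(3, 4, node(3, 4, 4))); no other remaining equation mentions p.
Delete trivial equation k = k.
No equations remain and no clash or occurs-check failure arose, so a unifier exists.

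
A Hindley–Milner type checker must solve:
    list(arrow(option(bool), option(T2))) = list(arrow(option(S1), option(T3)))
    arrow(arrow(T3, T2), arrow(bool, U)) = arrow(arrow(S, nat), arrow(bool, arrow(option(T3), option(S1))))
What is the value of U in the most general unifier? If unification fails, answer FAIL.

Decompose list/1: arrow(option(bool), option(T2)) = arrow(option(S1), option(T3)).
Decompose arrow/2: option(bool) = option(S1),  option(T2) = option(T3).
Decompose option/1: bool = S1.
Bind S1 := bool; substituting into the one remaining equation that mentions S1 gives: arrow(arrow(T3, T2), arrow(bool, U)) = arrow(arrow(S, nat), arrow(bool, arrow(option(T3), option(bool)))).
Decompose option/1: T2 = T3.
Bind T2 := T3; substituting into the remaining equation gives: arrow(arrow(T3, T3), arrow(bool, U)) = arrow(arrow(S, nat), arrow(bool, arrow(option(T3), option(bool)))).
Decompose arrow/2: arrow(T3, T3) = arrow(S, nat),  arrow(bool, U) = arrow(bool, arrow(option(T3), option(bool))).
Decompose arrow/2: T3 = S,  T3 = nat.
Bind T3 := S; substituting into the remaining equations gives: S = nat,  arrow(bool, U) = arrow(bool, arrow(option(S), option(bool))). Substituting into the earlier binding gives T2 := S.
Bind S := nat; substituting into the remaining equation gives: arrow(bool, U) = arrow(bool, arrow(option(nat), option(bool))). Substituting into the earlier bindings gives T2 := nat, T3 := nat.
Decompose arrow/2: bool = bool,  U = arrow(option(nat), option(bool)).
Delete trivial equation bool = bool.
Bind U := arrow(option(nat), option(bool)).
MGU = { S1 := bool, T2 := nat, T3 := nat, S := nat, U := arrow(option(nat), option(bool)) }, so U := arrow(option(nat), option(bool)).

arrow(option(nat), option(bool))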